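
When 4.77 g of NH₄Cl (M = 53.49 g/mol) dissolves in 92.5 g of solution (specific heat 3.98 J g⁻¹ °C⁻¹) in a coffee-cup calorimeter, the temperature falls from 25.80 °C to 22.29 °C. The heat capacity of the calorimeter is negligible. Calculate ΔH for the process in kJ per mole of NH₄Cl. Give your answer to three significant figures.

|ΔT| = |22.29 − 25.80| = 3.51 °C
|q_surr| = (92.5 × 3.98) × 3.51 = 368.15 × 3.51 = 1292 J
n(NH₄Cl) = 4.77 / 53.49 = 0.08918 mol
Temperature fell, so q_rxn = +|q_surr| = 1.292 kJ
ΔH = q_rxn / n = 14.49 kJ/mol

ΔH = 14.5 kJ/mol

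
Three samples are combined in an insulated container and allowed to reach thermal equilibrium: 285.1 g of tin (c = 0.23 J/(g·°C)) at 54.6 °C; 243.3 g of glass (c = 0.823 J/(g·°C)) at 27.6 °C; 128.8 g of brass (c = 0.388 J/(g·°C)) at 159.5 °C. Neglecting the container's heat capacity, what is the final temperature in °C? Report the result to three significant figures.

T_f = 54.1 °C

Σ mᵢcᵢ(T − Tᵢ) = 0  ⇒  T = Σ mᵢcᵢTᵢ / Σ mᵢcᵢ
Σ mᵢcᵢ = 285.1×0.23 + 243.3×0.823 + 128.8×0.388 = 315.7833
Σ mᵢcᵢTᵢ = 65.573×54.6 + 200.2359×27.6 + 49.9744×159.5 = 17078
T = 17078 / 315.7833 = 54.08 °C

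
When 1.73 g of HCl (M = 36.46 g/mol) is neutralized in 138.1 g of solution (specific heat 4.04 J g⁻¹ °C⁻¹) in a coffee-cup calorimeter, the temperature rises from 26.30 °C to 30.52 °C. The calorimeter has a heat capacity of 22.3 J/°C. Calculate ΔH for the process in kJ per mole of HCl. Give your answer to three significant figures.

ΔH = -51.6 kJ/mol

|ΔT| = |30.52 − 26.30| = 4.22 °C
|q_surr| = (138.1 × 4.04 + 22.3) × 4.22 = 580.224 × 4.22 = 2449 J
n(HCl) = 1.73 / 36.46 = 0.04745 mol
Temperature rose, so q_rxn = −|q_surr| = -2.449 kJ
ΔH = q_rxn / n = -51.61 kJ/mol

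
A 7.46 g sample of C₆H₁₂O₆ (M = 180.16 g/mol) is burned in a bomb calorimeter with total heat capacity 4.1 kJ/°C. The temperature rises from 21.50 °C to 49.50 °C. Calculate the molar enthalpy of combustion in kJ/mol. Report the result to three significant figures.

ΔH = -2770 kJ/mol

ΔT = 49.50 − 21.50 = 28.00 °C
q_cal = C_cal × ΔT = 4.1 × 28.00 = 114.8 kJ
n = 7.46 / 180.16 = 0.04141 mol
q_rxn = −q_cal = -114.8 kJ
ΔH = -114.8 / 0.04141 = -2772 kJ/mol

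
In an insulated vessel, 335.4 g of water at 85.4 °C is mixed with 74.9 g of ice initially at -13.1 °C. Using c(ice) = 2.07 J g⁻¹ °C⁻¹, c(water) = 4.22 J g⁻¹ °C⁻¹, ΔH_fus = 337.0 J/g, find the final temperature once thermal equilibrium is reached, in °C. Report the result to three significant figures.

Heat to bring ice to 0 °C and melt it: q₁ = 74.9×2.07×13.1 + 74.9×337.0 = 27272 J
Heat the water can supply cooling to 0 °C: 335.4×4.22×85.4 = 120874 J > q₁, so all ice melts.
Energy balance: 335.4×4.22×(85.4 − T) = 27272 + 74.9×4.22×(T − 0)
1415.388(85.4 − T) = 27272 + 316.078 T
120874 − 27272 = 1731.466 T
T = 93602 / 1731.466 = 54.06 °C

T_f = 54.1 °C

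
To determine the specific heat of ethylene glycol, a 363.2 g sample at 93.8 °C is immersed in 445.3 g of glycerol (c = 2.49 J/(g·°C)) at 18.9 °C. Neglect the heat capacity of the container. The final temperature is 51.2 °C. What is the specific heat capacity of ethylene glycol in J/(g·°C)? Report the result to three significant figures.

c = 2.31 J/(g·°C)

q_gained = (445.3 × 2.49) × (51.2 − 18.9) = 35810 J
q_lost = 363.2 × c × (93.8 − 51.2) = 15472.32 c
Set equal: c = 35810 / 15472.32 = 2.31 J/(g·°C)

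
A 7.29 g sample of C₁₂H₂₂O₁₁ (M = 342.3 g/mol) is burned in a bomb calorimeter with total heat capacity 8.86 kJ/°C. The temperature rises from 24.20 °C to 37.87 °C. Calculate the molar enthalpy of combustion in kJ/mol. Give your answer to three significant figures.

ΔH = -5690 kJ/mol

ΔT = 37.87 − 24.20 = 13.67 °C
q_cal = C_cal × ΔT = 8.86 × 13.67 = 121.1162 kJ
n = 7.29 / 342.3 = 0.02130 mol
q_rxn = −q_cal = -121.1162 kJ
ΔH = -121.1162 / 0.02130 = -5686 kJ/mol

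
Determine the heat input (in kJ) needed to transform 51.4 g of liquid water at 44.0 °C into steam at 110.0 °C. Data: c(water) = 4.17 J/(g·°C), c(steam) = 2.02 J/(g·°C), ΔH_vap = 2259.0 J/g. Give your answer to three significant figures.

q1 (heat water 44.0→100.0 °C): 51.4 × 4.17 × 56.0 = 12003 J
q2 (vaporize at 100 °C): 51.4 × 2259.0 = 116113 J
q3 (heat steam 100.0→110.0 °C): 51.4 × 2.02 × 10.0 = 1038 J
Total: 12003 + 116113 + 1038 = 129154 J = 129 kJ

q = 129 kJ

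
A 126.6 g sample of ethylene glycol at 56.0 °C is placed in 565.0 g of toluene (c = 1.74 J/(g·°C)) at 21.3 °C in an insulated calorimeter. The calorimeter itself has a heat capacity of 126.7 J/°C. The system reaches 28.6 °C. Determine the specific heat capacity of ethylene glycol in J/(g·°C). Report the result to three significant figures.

c = 2.34 J/(g·°C)

q_gained = (565.0 × 1.74 + 126.7) × (28.6 − 21.3) = 8102 J
q_lost = 126.6 × c × (56.0 − 28.6) = 3468.84 c
Set equal: c = 8102 / 3468.84 = 2.34 J/(g·°C)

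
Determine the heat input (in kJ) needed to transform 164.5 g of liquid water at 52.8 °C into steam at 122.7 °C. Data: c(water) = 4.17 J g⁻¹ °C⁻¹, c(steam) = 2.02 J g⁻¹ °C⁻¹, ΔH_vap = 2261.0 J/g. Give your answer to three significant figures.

q = 412 kJ

q1 (heat water 52.8→100.0 °C): 164.5 × 4.17 × 47.2 = 32378 J
q2 (vaporize at 100 °C): 164.5 × 2261.0 = 371935 J
q3 (heat steam 100.0→122.7 °C): 164.5 × 2.02 × 22.7 = 7543 J
Total: 32378 + 371935 + 7543 = 411856 J = 412 kJ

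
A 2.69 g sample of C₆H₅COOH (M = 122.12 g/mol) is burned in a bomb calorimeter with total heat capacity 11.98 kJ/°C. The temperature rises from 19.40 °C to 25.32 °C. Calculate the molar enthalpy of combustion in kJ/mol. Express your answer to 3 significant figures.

ΔT = 25.32 − 19.40 = 5.92 °C
q_cal = C_cal × ΔT = 11.98 × 5.92 = 70.9216 kJ
n = 2.69 / 122.12 = 0.02203 mol
q_rxn = −q_cal = -70.9216 kJ
ΔH = -70.9216 / 0.02203 = -3219 kJ/mol

ΔH = -3220 kJ/mol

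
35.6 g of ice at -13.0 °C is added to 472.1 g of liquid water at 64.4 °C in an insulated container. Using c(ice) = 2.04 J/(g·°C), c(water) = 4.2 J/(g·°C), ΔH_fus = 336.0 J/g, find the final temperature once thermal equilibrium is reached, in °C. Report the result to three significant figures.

Heat to bring ice to 0 °C and melt it: q₁ = 35.6×2.04×13.0 + 35.6×336.0 = 12906 J
Heat the water can supply cooling to 0 °C: 472.1×4.2×64.4 = 127694 J > q₁, so all ice melts.
Energy balance: 472.1×4.2×(64.4 − T) = 12906 + 35.6×4.2×(T − 0)
1982.82(64.4 − T) = 12906 + 149.52 T
127694 − 12906 = 2132.34 T
T = 114788 / 2132.34 = 53.83 °C

T_f = 53.8 °C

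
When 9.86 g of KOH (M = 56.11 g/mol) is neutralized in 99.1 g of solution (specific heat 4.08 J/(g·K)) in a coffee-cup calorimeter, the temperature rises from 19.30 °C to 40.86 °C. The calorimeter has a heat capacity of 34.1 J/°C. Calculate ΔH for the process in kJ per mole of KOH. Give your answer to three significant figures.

ΔH = -53.8 kJ/mol

|ΔT| = |40.86 − 19.30| = 21.56 °C
|q_surr| = (99.1 × 4.08 + 34.1) × 21.56 = 438.428 × 21.56 = 9453 J
n(KOH) = 9.86 / 56.11 = 0.1757 mol
Temperature rose, so q_rxn = −|q_surr| = -9.453 kJ
ΔH = q_rxn / n = -53.80 kJ/mol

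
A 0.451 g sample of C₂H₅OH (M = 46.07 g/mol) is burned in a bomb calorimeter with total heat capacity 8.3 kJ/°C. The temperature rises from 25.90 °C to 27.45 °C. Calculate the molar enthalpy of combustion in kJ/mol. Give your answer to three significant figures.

ΔH = -1310 kJ/mol

ΔT = 27.45 − 25.90 = 1.55 °C
q_cal = C_cal × ΔT = 8.3 × 1.55 = 12.865 kJ
n = 0.451 / 46.07 = 0.009789 mol
q_rxn = −q_cal = -12.865 kJ
ΔH = -12.865 / 0.009789 = -1314 kJ/mol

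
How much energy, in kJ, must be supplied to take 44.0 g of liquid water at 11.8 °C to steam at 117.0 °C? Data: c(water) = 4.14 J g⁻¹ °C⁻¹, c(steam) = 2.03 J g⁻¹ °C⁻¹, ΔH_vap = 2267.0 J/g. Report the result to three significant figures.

q1 (heat water 11.8→100.0 °C): 44.0 × 4.14 × 88.2 = 16067 J
q2 (vaporize at 100 °C): 44.0 × 2267.0 = 99748 J
q3 (heat steam 100.0→117.0 °C): 44.0 × 2.03 × 17.0 = 1518 J
Total: 16067 + 99748 + 1518 = 117333 J = 117 kJ

q = 117 kJ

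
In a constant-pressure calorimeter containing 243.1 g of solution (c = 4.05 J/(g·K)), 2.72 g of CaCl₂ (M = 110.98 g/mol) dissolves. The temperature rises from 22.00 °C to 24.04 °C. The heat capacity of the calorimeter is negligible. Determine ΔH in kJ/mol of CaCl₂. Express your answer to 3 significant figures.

|ΔT| = |24.04 − 22.00| = 2.04 °C
|q_surr| = (243.1 × 4.05) × 2.04 = 984.555 × 2.04 = 2008 J
n(CaCl₂) = 2.72 / 110.98 = 0.02451 mol
Temperature rose, so q_rxn = −|q_surr| = -2.008 kJ
ΔH = q_rxn / n = -81.93 kJ/mol

ΔH = -81.9 kJ/mol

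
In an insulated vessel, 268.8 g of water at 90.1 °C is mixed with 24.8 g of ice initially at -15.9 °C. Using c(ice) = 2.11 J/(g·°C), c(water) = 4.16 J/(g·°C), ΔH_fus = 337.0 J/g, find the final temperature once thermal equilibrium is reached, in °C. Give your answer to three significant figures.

T_f = 75.0 °C

Heat to bring ice to 0 °C and melt it: q₁ = 24.8×2.11×15.9 + 24.8×337.0 = 9189.6 J
Heat the water can supply cooling to 0 °C: 268.8×4.16×90.1 = 100751 J > q₁, so all ice melts.
Energy balance: 268.8×4.16×(90.1 − T) = 9189.6 + 24.8×4.16×(T − 0)
1118.208(90.1 − T) = 9189.6 + 103.168 T
100751 − 9189.6 = 1221.376 T
T = 91561.4 / 1221.376 = 74.97 °C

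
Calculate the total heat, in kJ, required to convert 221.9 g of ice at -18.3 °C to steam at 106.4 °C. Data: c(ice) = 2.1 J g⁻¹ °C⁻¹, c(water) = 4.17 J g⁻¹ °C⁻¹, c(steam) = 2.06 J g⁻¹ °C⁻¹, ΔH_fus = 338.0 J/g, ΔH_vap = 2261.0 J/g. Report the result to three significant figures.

q = 681 kJ

q1 (heat ice -18.3→0.0 °C): 221.9 × 2.1 × 18.3 = 8528 J
q2 (melt at 0 °C): 221.9 × 338.0 = 75002 J
q3 (heat water 0.0→100.0 °C): 221.9 × 4.17 × 100.0 = 92532 J
q4 (vaporize at 100 °C): 221.9 × 2261.0 = 501716 J
q5 (heat steam 100.0→106.4 °C): 221.9 × 2.06 × 6.4 = 2926 J
Total: 8528 + 75002 + 92532 + 501716 + 2926 = 680704 J = 681 kJ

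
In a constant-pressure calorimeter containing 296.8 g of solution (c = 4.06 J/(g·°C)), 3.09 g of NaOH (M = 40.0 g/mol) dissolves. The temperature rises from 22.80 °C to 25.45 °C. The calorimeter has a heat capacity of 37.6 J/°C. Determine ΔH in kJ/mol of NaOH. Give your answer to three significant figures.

|ΔT| = |25.45 − 22.80| = 2.65 °C
|q_surr| = (296.8 × 4.06 + 37.6) × 2.65 = 1242.608 × 2.65 = 3293 J
n(NaOH) = 3.09 / 40.0 = 0.07725 mol
Temperature rose, so q_rxn = −|q_surr| = -3.293 kJ
ΔH = q_rxn / n = -42.63 kJ/mol

ΔH = -42.6 kJ/mol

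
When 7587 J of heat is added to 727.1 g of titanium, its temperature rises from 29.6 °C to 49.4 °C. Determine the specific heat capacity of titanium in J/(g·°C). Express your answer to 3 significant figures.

c = q / (m ΔT) = 7587 / (727.1 × 19.8)
c = 7587 / 14396.58 = 0.527 J/(g·°C)

c = 0.527 J/(g·°C)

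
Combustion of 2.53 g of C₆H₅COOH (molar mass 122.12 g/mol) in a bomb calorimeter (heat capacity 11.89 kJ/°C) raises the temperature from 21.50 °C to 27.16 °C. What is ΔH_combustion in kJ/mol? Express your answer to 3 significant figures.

ΔH = -3250 kJ/mol

ΔT = 27.16 − 21.50 = 5.66 °C
q_cal = C_cal × ΔT = 11.89 × 5.66 = 67.2974 kJ
n = 2.53 / 122.12 = 0.02072 mol
q_rxn = −q_cal = -67.2974 kJ
ΔH = -67.2974 / 0.02072 = -3248 kJ/mol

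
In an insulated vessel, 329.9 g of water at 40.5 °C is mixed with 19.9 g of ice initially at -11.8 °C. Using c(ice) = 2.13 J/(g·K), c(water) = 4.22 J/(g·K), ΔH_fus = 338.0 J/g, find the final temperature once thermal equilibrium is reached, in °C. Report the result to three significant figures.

Heat to bring ice to 0 °C and melt it: q₁ = 19.9×2.13×11.8 + 19.9×338.0 = 7226.4 J
Heat the water can supply cooling to 0 °C: 329.9×4.22×40.5 = 56383.2 J > q₁, so all ice melts.
Energy balance: 329.9×4.22×(40.5 − T) = 7226.4 + 19.9×4.22×(T − 0)
1392.178(40.5 − T) = 7226.4 + 83.978 T
56383.2 − 7226.4 = 1476.156 T
T = 49156.8 / 1476.156 = 33.30 °C

T_f = 33.3 °C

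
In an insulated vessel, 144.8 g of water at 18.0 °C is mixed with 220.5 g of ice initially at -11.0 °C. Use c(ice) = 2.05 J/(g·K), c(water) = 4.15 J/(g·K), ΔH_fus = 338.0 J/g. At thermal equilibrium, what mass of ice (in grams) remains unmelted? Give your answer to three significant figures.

m_ice remaining = 203 g

Heat to warm all ice to 0 °C: 220.5×2.05×11.0 = 4972.3 J
Heat released by water cooling to 0 °C: 144.8×4.15×18.0 = 10817 J
10817 J < 4972.3 + 220.5×338.0 = 79501.3 J, so not all ice melts; final T = 0 °C.
Heat left for melting: 10817 − 4972.3 = 5844.7 J
Mass melted = 5844.7 / 338.0 = 17.29 g
Ice remaining = 220.5 − 17.29 = 203.21 g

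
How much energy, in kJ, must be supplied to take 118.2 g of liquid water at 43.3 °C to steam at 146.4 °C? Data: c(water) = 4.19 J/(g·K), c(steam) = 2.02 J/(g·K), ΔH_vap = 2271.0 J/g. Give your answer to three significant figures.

q = 308 kJ

q1 (heat water 43.3→100.0 °C): 118.2 × 4.19 × 56.7 = 28081 J
q2 (vaporize at 100 °C): 118.2 × 2271.0 = 268432 J
q3 (heat steam 100.0→146.4 °C): 118.2 × 2.02 × 46.4 = 11079 J
Total: 28081 + 268432 + 11079 = 307592 J = 308 kJ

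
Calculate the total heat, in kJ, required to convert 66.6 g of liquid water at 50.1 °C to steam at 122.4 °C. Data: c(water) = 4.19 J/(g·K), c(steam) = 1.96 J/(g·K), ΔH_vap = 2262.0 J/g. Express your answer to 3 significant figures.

q = 167 kJ

q1 (heat water 50.1→100.0 °C): 66.6 × 4.19 × 49.9 = 13925 J
q2 (vaporize at 100 °C): 66.6 × 2262.0 = 150649 J
q3 (heat steam 100.0→122.4 °C): 66.6 × 1.96 × 22.4 = 2924 J
Total: 13925 + 150649 + 2924 = 167498 J = 167 kJ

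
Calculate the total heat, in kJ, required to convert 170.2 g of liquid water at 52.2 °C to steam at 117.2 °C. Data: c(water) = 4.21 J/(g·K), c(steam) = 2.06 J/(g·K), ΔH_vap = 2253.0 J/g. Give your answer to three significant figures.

q1 (heat water 52.2→100.0 °C): 170.2 × 4.21 × 47.8 = 34251 J
q2 (vaporize at 100 °C): 170.2 × 2253.0 = 383461 J
q3 (heat steam 100.0→117.2 °C): 170.2 × 2.06 × 17.2 = 6031 J
Total: 34251 + 383461 + 6031 = 423743 J = 424 kJ

q = 424 kJ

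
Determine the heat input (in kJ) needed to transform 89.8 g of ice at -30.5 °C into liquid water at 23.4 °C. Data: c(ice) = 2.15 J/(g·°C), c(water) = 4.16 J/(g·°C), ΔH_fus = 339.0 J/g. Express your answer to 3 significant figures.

q = 45.1 kJ

q1 (heat ice -30.5→0.0 °C): 89.8 × 2.15 × 30.5 = 5889 J
q2 (melt at 0 °C): 89.8 × 339.0 = 30442 J
q3 (heat water 0.0→23.4 °C): 89.8 × 4.16 × 23.4 = 8741 J
Total: 5889 + 30442 + 8741 = 45072 J = 45.1 kJ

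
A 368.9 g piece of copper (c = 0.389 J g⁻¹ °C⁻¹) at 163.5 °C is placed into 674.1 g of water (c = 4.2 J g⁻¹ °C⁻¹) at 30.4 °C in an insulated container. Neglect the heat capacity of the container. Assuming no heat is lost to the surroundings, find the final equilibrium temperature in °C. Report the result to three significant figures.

T_f = 36.8 °C

Heat lost by copper = heat gained by water.
(368.9)(0.389)(163.5 − T) = (674.1)(4.2)(T − 30.4)
143.5021 (163.5 − T) = 2831.22 (T − 30.4)
23463 − 143.5021 T = 2831.22 T − 86069
109532 = 2974.7221 T
T = 36.82 °C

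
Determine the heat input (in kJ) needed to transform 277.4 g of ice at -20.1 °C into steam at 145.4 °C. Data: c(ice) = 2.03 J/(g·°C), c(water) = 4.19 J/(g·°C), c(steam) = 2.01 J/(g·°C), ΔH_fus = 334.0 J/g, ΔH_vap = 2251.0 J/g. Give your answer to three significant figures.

q = 870 kJ

q1 (heat ice -20.1→0.0 °C): 277.4 × 2.03 × 20.1 = 11319 J
q2 (melt at 0 °C): 277.4 × 334.0 = 92652 J
q3 (heat water 0.0→100.0 °C): 277.4 × 4.19 × 100.0 = 116231 J
q4 (vaporize at 100 °C): 277.4 × 2251.0 = 624427 J
q5 (heat steam 100.0→145.4 °C): 277.4 × 2.01 × 45.4 = 25314 J
Total: 11319 + 92652 + 116231 + 624427 + 25314 = 869943 J = 870 kJ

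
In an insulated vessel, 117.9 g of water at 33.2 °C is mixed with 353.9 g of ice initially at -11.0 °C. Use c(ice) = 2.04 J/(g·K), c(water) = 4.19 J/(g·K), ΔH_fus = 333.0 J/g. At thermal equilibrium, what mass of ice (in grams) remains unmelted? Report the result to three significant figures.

m_ice remaining = 328 g

Heat to warm all ice to 0 °C: 353.9×2.04×11.0 = 7941.52 J
Heat released by water cooling to 0 °C: 117.9×4.19×33.2 = 16400.8 J
16400.8 J < 7941.52 + 353.9×333.0 = 125790.22 J, so not all ice melts; final T = 0 °C.
Heat left for melting: 16400.8 − 7941.52 = 8459.28 J
Mass melted = 8459.28 / 333.0 = 25.403 g
Ice remaining = 353.9 − 25.403 = 328.497 g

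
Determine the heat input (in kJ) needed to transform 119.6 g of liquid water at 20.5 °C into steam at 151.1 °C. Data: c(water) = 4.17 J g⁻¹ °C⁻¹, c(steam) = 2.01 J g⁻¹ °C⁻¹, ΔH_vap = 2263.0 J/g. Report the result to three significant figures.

q = 323 kJ

q1 (heat water 20.5→100.0 °C): 119.6 × 4.17 × 79.5 = 39649 J
q2 (vaporize at 100 °C): 119.6 × 2263.0 = 270655 J
q3 (heat steam 100.0→151.1 °C): 119.6 × 2.01 × 51.1 = 12284 J
Total: 39649 + 270655 + 12284 = 322588 J = 323 kJ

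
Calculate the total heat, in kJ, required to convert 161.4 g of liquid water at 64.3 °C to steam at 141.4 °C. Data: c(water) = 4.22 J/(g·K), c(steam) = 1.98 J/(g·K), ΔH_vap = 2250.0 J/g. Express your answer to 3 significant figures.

q1 (heat water 64.3→100.0 °C): 161.4 × 4.22 × 35.7 = 24316 J
q2 (vaporize at 100 °C): 161.4 × 2250.0 = 363150 J
q3 (heat steam 100.0→141.4 °C): 161.4 × 1.98 × 41.4 = 13230 J
Total: 24316 + 363150 + 13230 = 400696 J = 401 kJ

q = 401 kJ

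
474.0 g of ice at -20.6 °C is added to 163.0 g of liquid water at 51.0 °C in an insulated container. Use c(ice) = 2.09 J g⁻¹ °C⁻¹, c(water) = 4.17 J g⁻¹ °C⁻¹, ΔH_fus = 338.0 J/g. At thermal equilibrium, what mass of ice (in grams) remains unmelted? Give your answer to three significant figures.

m_ice remaining = 432 g

Heat to warm all ice to 0 °C: 474.0×2.09×20.6 = 20408 J
Heat released by water cooling to 0 °C: 163.0×4.17×51.0 = 34665 J
34665 J < 20408 + 474.0×338.0 = 180620 J, so not all ice melts; final T = 0 °C.
Heat left for melting: 34665 − 20408 = 14257 J
Mass melted = 14257 / 338.0 = 42.18 g
Ice remaining = 474.0 − 42.18 = 431.82 g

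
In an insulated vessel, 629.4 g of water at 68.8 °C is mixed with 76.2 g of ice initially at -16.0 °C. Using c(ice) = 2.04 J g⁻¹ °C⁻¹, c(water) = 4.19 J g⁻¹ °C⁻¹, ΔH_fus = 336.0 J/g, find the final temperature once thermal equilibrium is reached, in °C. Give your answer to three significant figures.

Heat to bring ice to 0 °C and melt it: q₁ = 76.2×2.04×16.0 + 76.2×336.0 = 28090 J
Heat the water can supply cooling to 0 °C: 629.4×4.19×68.8 = 181438 J > q₁, so all ice melts.
Energy balance: 629.4×4.19×(68.8 − T) = 28090 + 76.2×4.19×(T − 0)
2637.186(68.8 − T) = 28090 + 319.278 T
181438 − 28090 = 2956.464 T
T = 153348 / 2956.464 = 51.87 °C

T_f = 51.9 °C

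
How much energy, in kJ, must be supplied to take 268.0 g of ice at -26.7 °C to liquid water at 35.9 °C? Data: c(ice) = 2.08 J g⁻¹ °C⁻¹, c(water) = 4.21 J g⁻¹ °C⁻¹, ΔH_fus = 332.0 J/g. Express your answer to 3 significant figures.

q = 144 kJ

q1 (heat ice -26.7→0.0 °C): 268.0 × 2.08 × 26.7 = 14884 J
q2 (melt at 0 °C): 268.0 × 332.0 = 88976 J
q3 (heat water 0.0→35.9 °C): 268.0 × 4.21 × 35.9 = 40505 J
Total: 14884 + 88976 + 40505 = 144365 J = 144 kJ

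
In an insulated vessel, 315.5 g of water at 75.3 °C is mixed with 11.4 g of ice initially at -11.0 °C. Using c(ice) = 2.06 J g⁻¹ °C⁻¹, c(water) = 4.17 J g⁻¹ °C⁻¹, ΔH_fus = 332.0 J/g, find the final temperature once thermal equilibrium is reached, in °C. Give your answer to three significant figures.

T_f = 69.7 °C

Heat to bring ice to 0 °C and melt it: q₁ = 11.4×2.06×11.0 + 11.4×332.0 = 4043.1 J
Heat the water can supply cooling to 0 °C: 315.5×4.17×75.3 = 99067.3 J > q₁, so all ice melts.
Energy balance: 315.5×4.17×(75.3 − T) = 4043.1 + 11.4×4.17×(T − 0)
1315.635(75.3 − T) = 4043.1 + 47.538 T
99067.3 − 4043.1 = 1363.173 T
T = 95024.2 / 1363.173 = 69.71 °C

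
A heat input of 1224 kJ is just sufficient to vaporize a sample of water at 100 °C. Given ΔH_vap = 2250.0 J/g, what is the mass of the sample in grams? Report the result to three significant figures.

m = q / ΔH_vap = 1224000 J / 2250.0 J/g = 544 g

m = 544 g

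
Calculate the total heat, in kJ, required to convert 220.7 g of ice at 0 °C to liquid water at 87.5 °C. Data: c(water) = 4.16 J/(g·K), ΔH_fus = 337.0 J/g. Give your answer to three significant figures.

q1 (melt at 0 °C): 220.7 × 337.0 = 74376 J
q2 (heat water 0.0→87.5 °C): 220.7 × 4.16 × 87.5 = 80335 J
Total: 74376 + 80335 = 154711 J = 155 kJ

q = 155 kJ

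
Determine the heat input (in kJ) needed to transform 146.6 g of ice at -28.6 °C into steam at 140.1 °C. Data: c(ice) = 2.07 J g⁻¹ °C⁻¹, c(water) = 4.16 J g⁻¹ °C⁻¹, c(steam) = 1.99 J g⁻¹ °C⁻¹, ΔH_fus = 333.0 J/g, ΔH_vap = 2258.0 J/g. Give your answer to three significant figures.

q1 (heat ice -28.6→0.0 °C): 146.6 × 2.07 × 28.6 = 8679 J
q2 (melt at 0 °C): 146.6 × 333.0 = 48818 J
q3 (heat water 0.0→100.0 °C): 146.6 × 4.16 × 100.0 = 60986 J
q4 (vaporize at 100 °C): 146.6 × 2258.0 = 331023 J
q5 (heat steam 100.0→140.1 °C): 146.6 × 1.99 × 40.1 = 11699 J
Total: 8679 + 48818 + 60986 + 331023 + 11699 = 461205 J = 461 kJ

q = 461 kJ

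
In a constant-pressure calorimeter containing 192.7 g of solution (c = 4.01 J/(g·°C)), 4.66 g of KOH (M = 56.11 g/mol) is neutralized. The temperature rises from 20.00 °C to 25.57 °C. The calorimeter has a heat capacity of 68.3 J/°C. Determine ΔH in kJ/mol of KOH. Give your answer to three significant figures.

|ΔT| = |25.57 − 20.00| = 5.57 °C
|q_surr| = (192.7 × 4.01 + 68.3) × 5.57 = 841.027 × 5.57 = 4685 J
n(KOH) = 4.66 / 56.11 = 0.08305 mol
Temperature rose, so q_rxn = −|q_surr| = -4.685 kJ
ΔH = q_rxn / n = -56.41 kJ/mol

ΔH = -56.4 kJ/mol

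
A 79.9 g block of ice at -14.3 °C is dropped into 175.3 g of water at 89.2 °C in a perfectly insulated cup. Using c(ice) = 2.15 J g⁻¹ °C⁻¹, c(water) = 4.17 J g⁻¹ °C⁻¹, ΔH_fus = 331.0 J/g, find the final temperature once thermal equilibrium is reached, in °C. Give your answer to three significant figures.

Heat to bring ice to 0 °C and melt it: q₁ = 79.9×2.15×14.3 + 79.9×331.0 = 28903 J
Heat the water can supply cooling to 0 °C: 175.3×4.17×89.2 = 65205.3 J > q₁, so all ice melts.
Energy balance: 175.3×4.17×(89.2 − T) = 28903 + 79.9×4.17×(T − 0)
731.001(89.2 − T) = 28903 + 333.183 T
65205.3 − 28903 = 1064.184 T
T = 36302.3 / 1064.184 = 34.11 °C

T_f = 34.1 °C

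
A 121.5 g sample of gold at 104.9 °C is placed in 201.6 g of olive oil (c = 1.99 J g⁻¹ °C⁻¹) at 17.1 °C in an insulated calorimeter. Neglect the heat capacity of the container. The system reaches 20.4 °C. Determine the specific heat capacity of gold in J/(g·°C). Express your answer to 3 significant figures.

q_gained = (201.6 × 1.99) × (20.4 − 17.1) = 1324 J
q_lost = 121.5 × c × (104.9 − 20.4) = 10266.75 c
Set equal: c = 1324 / 10266.75 = 0.129 J/(g·°C)

c = 0.129 J/(g·°C)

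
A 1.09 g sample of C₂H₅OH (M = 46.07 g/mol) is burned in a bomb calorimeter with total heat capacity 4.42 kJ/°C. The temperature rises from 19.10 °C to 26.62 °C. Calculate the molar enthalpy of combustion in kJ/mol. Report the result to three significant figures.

ΔT = 26.62 − 19.10 = 7.52 °C
q_cal = C_cal × ΔT = 4.42 × 7.52 = 33.2384 kJ
n = 1.09 / 46.07 = 0.02366 mol
q_rxn = −q_cal = -33.2384 kJ
ΔH = -33.2384 / 0.02366 = -1404.8 kJ/mol

ΔH = -1400 kJ/mol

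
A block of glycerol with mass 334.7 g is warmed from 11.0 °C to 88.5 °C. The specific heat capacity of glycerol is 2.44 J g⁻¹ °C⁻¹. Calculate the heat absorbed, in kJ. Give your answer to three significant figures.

q = 63.3 kJ

q = m c ΔT = 334.7 × 2.44 × (88.5 − 11.0)
q = 334.7 × 2.44 × 77.5 = 63290 J = 63.3 kJ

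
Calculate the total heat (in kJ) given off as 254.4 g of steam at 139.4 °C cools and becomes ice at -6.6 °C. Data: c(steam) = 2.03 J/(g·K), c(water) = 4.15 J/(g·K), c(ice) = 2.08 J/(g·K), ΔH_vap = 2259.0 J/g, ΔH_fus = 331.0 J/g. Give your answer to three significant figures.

q1 (cool steam 139.4→100 °C): 254.4 × 2.03 × 39.4 = 20347 J
q2 (condense at 100 °C): 254.4 × 2259.0 = 574690 J
q3 (cool water 100→0 °C): 254.4 × 4.15 × 100.0 = 105576 J
q4 (freeze at 0 °C): 254.4 × 331.0 = 84206 J
q5 (cool ice 0→-6.6 °C): 254.4 × 2.08 × 6.6 = 3492 J
Total: 20347 + 574690 + 105576 + 84206 + 3492 = 788311 J = 788 kJ

q = 788 kJ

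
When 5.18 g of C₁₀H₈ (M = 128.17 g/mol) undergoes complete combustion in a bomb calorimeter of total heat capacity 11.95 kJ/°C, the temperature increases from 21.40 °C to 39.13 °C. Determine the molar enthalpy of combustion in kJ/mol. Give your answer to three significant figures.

ΔH = -5240 kJ/mol

ΔT = 39.13 − 21.40 = 17.73 °C
q_cal = C_cal × ΔT = 11.95 × 17.73 = 211.8735 kJ
n = 5.18 / 128.17 = 0.04042 mol
q_rxn = −q_cal = -211.8735 kJ
ΔH = -211.8735 / 0.04042 = -5242 kJ/mol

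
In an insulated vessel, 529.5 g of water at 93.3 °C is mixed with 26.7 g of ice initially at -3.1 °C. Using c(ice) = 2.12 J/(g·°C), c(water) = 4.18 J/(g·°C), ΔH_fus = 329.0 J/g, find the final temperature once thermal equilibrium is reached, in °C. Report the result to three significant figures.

Heat to bring ice to 0 °C and melt it: q₁ = 26.7×2.12×3.1 + 26.7×329.0 = 8959.8 J
Heat the water can supply cooling to 0 °C: 529.5×4.18×93.3 = 206502 J > q₁, so all ice melts.
Energy balance: 529.5×4.18×(93.3 − T) = 8959.8 + 26.7×4.18×(T − 0)
2213.31(93.3 − T) = 8959.8 + 111.606 T
206502 − 8959.8 = 2324.916 T
T = 197542.2 / 2324.916 = 84.97 °C

T_f = 85.0 °C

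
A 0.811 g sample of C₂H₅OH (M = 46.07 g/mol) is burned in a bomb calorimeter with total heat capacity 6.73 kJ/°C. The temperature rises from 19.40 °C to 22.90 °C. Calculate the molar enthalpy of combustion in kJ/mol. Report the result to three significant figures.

ΔT = 22.90 − 19.40 = 3.50 °C
q_cal = C_cal × ΔT = 6.73 × 3.50 = 23.555 kJ
n = 0.811 / 46.07 = 0.01760 mol
q_rxn = −q_cal = -23.555 kJ
ΔH = -23.555 / 0.01760 = -1338 kJ/mol

ΔH = -1340 kJ/mol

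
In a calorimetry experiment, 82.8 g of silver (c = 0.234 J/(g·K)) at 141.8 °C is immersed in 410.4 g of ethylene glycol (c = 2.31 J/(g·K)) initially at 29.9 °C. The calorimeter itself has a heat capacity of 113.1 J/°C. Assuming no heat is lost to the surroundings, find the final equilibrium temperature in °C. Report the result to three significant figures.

T_f = 31.9 °C

Heat lost by silver = heat gained by ethylene glycol + calorimeter.
(82.8)(0.234)(141.8 − T) = [(410.4)(2.31) + 113.1](T − 29.9)
19.3752 (141.8 − T) = 1061.124 (T − 29.9)
2747.4 − 19.3752 T = 1061.124 T − 31728
34475.4 = 1080.4992 T
T = 31.91 °C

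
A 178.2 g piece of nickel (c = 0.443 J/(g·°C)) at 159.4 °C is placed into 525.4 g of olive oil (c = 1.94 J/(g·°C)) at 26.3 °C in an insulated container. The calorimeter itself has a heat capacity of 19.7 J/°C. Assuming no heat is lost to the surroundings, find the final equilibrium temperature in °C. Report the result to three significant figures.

T_f = 35.7 °C

Heat lost by nickel = heat gained by olive oil + calorimeter.
(178.2)(0.443)(159.4 − T) = [(525.4)(1.94) + 19.7](T − 26.3)
78.9426 (159.4 − T) = 1038.976 (T − 26.3)
12583 − 78.9426 T = 1038.976 T − 27325
39908 = 1117.9186 T
T = 35.70 °C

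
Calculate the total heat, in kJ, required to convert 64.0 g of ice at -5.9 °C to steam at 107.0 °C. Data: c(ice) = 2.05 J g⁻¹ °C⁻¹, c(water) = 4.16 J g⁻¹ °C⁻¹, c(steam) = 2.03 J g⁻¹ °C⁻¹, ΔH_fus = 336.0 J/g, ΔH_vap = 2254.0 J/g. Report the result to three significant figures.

q = 194 kJ

q1 (heat ice -5.9→0.0 °C): 64.0 × 2.05 × 5.9 = 774 J
q2 (melt at 0 °C): 64.0 × 336.0 = 21504 J
q3 (heat water 0.0→100.0 °C): 64.0 × 4.16 × 100.0 = 26624 J
q4 (vaporize at 100 °C): 64.0 × 2254.0 = 144256 J
q5 (heat steam 100.0→107.0 °C): 64.0 × 2.03 × 7.0 = 909 J
Total: 774 + 21504 + 26624 + 144256 + 909 = 194067 J = 194 kJ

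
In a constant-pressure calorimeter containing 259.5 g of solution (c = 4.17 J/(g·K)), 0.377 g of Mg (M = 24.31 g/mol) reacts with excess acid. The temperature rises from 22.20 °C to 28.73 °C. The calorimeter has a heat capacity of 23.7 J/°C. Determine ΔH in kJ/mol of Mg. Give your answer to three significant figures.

|ΔT| = |28.73 − 22.20| = 6.53 °C
|q_surr| = (259.5 × 4.17 + 23.7) × 6.53 = 1105.815 × 6.53 = 7221 J
n(Mg) = 0.377 / 24.31 = 0.01551 mol
Temperature rose, so q_rxn = −|q_surr| = -7.221 kJ
ΔH = q_rxn / n = -465.6 kJ/mol

ΔH = -466 kJ/mol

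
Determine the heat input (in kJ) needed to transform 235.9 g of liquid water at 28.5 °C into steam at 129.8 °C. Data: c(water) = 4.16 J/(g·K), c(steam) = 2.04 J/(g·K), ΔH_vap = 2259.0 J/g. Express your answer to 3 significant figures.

q = 617 kJ

q1 (heat water 28.5→100.0 °C): 235.9 × 4.16 × 71.5 = 70166 J
q2 (vaporize at 100 °C): 235.9 × 2259.0 = 532898 J
q3 (heat steam 100.0→129.8 °C): 235.9 × 2.04 × 29.8 = 14341 J
Total: 70166 + 532898 + 14341 = 617405 J = 617 kJ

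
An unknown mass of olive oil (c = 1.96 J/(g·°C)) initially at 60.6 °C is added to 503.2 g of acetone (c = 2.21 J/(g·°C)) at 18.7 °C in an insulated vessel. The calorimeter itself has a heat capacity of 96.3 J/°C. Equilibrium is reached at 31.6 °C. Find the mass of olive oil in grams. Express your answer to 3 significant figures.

q_gained = (503.2 × 2.21 + 96.3) × (31.6 − 18.7) = 15590 J
q_lost = m × 1.96 × (60.6 − 31.6) = 56.84 m
m = 15590 / 56.84 = 274 g

m = 274 g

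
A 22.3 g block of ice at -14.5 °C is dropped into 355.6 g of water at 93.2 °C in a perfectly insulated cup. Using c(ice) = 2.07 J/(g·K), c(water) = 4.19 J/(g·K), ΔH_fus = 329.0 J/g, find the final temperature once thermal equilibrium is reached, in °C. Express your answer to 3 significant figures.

Heat to bring ice to 0 °C and melt it: q₁ = 22.3×2.07×14.5 + 22.3×329.0 = 8006.0 J
Heat the water can supply cooling to 0 °C: 355.6×4.19×93.2 = 138865 J > q₁, so all ice melts.
Energy balance: 355.6×4.19×(93.2 − T) = 8006.0 + 22.3×4.19×(T − 0)
1489.964(93.2 − T) = 8006.0 + 93.437 T
138865 − 8006.0 = 1583.401 T
T = 130859.0 / 1583.401 = 82.64 °C

T_f = 82.6 °C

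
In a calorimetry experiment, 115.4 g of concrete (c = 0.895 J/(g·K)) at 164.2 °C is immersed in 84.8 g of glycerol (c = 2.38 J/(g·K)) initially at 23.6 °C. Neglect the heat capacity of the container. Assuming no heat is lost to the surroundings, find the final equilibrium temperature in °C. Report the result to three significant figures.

Heat lost by concrete = heat gained by glycerol.
(115.4)(0.895)(164.2 − T) = (84.8)(2.38)(T − 23.6)
103.283 (164.2 − T) = 201.824 (T − 23.6)
16959 − 103.283 T = 201.824 T − 4763.0
21722.0 = 305.107 T
T = 71.19 °C

T_f = 71.2 °C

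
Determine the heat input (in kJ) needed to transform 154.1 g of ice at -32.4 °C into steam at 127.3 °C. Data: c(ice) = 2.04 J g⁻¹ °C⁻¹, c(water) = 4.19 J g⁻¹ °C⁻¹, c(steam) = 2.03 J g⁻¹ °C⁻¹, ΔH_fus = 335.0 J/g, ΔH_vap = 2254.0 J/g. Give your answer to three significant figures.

q1 (heat ice -32.4→0.0 °C): 154.1 × 2.04 × 32.4 = 10185 J
q2 (melt at 0 °C): 154.1 × 335.0 = 51624 J
q3 (heat water 0.0→100.0 °C): 154.1 × 4.19 × 100.0 = 64568 J
q4 (vaporize at 100 °C): 154.1 × 2254.0 = 347341 J
q5 (heat steam 100.0→127.3 °C): 154.1 × 2.03 × 27.3 = 8540 J
Total: 10185 + 51624 + 64568 + 347341 + 8540 = 482258 J = 482 kJ

q = 482 kJ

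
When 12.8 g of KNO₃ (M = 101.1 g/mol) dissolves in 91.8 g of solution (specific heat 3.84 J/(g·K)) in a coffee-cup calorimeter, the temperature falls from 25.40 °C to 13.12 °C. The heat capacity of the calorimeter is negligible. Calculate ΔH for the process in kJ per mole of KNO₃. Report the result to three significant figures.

|ΔT| = |13.12 − 25.40| = 12.28 °C
|q_surr| = (91.8 × 3.84) × 12.28 = 352.512 × 12.28 = 4329 J
n(KNO₃) = 12.8 / 101.1 = 0.1266 mol
Temperature fell, so q_rxn = +|q_surr| = 4.329 kJ
ΔH = q_rxn / n = 34.19 kJ/mol

ΔH = 34.2 kJ/mol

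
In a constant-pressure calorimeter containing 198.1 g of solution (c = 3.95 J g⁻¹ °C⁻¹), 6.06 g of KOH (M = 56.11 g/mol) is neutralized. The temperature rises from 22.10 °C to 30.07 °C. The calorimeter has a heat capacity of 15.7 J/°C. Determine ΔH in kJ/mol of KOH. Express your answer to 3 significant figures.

ΔH = -58.9 kJ/mol

|ΔT| = |30.07 − 22.10| = 7.97 °C
|q_surr| = (198.1 × 3.95 + 15.7) × 7.97 = 798.195 × 7.97 = 6362 J
n(KOH) = 6.06 / 56.11 = 0.1080 mol
Temperature rose, so q_rxn = −|q_surr| = -6.362 kJ
ΔH = q_rxn / n = -58.91 kJ/mol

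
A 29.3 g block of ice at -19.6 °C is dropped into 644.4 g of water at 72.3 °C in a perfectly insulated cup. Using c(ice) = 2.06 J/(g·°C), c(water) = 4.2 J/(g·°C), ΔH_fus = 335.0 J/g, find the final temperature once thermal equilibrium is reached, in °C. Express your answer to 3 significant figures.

Heat to bring ice to 0 °C and melt it: q₁ = 29.3×2.06×19.6 + 29.3×335.0 = 10999 J
Heat the water can supply cooling to 0 °C: 644.4×4.2×72.3 = 195679 J > q₁, so all ice melts.
Energy balance: 644.4×4.2×(72.3 − T) = 10999 + 29.3×4.2×(T − 0)
2706.48(72.3 − T) = 10999 + 123.06 T
195679 − 10999 = 2829.54 T
T = 184680 / 2829.54 = 65.27 °C

T_f = 65.3 °C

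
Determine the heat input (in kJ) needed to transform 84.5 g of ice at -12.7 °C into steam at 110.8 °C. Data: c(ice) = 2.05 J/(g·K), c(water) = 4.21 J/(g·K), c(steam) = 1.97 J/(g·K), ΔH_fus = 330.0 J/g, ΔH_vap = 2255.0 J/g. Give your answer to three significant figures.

q = 258 kJ

q1 (heat ice -12.7→0.0 °C): 84.5 × 2.05 × 12.7 = 2200 J
q2 (melt at 0 °C): 84.5 × 330.0 = 27885 J
q3 (heat water 0.0→100.0 °C): 84.5 × 4.21 × 100.0 = 35575 J
q4 (vaporize at 100 °C): 84.5 × 2255.0 = 190548 J
q5 (heat steam 100.0→110.8 °C): 84.5 × 1.97 × 10.8 = 1798 J
Total: 2200 + 27885 + 35575 + 190548 + 1798 = 258006 J = 258 kJ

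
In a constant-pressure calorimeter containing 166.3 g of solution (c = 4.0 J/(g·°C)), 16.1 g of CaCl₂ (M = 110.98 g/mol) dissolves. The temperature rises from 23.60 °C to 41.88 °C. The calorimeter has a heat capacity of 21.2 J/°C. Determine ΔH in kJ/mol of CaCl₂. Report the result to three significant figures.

ΔH = -86.5 kJ/mol

|ΔT| = |41.88 − 23.60| = 18.28 °C
|q_surr| = (166.3 × 4.0 + 21.2) × 18.28 = 686.4 × 18.28 = 12550 J
n(CaCl₂) = 16.1 / 110.98 = 0.1451 mol
Temperature rose, so q_rxn = −|q_surr| = -12.55 kJ
ΔH = q_rxn / n = -86.49 kJ/mol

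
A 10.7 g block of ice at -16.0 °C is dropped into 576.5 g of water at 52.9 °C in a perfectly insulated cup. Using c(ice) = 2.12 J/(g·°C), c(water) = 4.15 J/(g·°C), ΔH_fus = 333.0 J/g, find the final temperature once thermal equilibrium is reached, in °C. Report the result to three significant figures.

Heat to bring ice to 0 °C and melt it: q₁ = 10.7×2.12×16.0 + 10.7×333.0 = 3926.0 J
Heat the water can supply cooling to 0 °C: 576.5×4.15×52.9 = 126562 J > q₁, so all ice melts.
Energy balance: 576.5×4.15×(52.9 − T) = 3926.0 + 10.7×4.15×(T − 0)
2392.475(52.9 − T) = 3926.0 + 44.405 T
126562 − 3926.0 = 2436.880 T
T = 122636.0 / 2436.880 = 50.33 °C

T_f = 50.3 °C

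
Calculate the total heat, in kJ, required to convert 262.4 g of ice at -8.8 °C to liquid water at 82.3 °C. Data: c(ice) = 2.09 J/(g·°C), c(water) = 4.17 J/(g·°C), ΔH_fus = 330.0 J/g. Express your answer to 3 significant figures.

q1 (heat ice -8.8→0.0 °C): 262.4 × 2.09 × 8.8 = 4826 J
q2 (melt at 0 °C): 262.4 × 330.0 = 86592 J
q3 (heat water 0.0→82.3 °C): 262.4 × 4.17 × 82.3 = 90053 J
Total: 4826 + 86592 + 90053 = 181471 J = 181 kJ

q = 181 kJ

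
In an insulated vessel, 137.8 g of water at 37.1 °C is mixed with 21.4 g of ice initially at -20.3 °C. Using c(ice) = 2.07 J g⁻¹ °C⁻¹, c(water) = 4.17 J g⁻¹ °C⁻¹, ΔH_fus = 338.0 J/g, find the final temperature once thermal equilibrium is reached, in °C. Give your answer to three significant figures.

T_f = 19.9 °C

Heat to bring ice to 0 °C and melt it: q₁ = 21.4×2.07×20.3 + 21.4×338.0 = 8132.4 J
Heat the water can supply cooling to 0 °C: 137.8×4.17×37.1 = 21318.6 J > q₁, so all ice melts.
Energy balance: 137.8×4.17×(37.1 − T) = 8132.4 + 21.4×4.17×(T − 0)
574.626(37.1 − T) = 8132.4 + 89.238 T
21318.6 − 8132.4 = 663.864 T
T = 13186.2 / 663.864 = 19.86 °C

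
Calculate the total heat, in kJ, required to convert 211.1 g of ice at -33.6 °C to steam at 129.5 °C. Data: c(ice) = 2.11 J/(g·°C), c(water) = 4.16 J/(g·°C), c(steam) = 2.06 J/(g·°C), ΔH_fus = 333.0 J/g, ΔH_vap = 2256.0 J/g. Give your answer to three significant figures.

q = 662 kJ

q1 (heat ice -33.6→0.0 °C): 211.1 × 2.11 × 33.6 = 14966 J
q2 (melt at 0 °C): 211.1 × 333.0 = 70296 J
q3 (heat water 0.0→100.0 °C): 211.1 × 4.16 × 100.0 = 87818 J
q4 (vaporize at 100 °C): 211.1 × 2256.0 = 476242 J
q5 (heat steam 100.0→129.5 °C): 211.1 × 2.06 × 29.5 = 12829 J
Total: 14966 + 70296 + 87818 + 476242 + 12829 = 662151 J = 662 kJ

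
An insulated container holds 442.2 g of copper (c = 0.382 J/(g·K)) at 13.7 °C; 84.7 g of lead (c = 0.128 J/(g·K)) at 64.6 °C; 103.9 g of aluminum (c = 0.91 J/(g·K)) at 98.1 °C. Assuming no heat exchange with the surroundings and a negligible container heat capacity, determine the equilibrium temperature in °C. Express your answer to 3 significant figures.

Σ mᵢcᵢ(T − Tᵢ) = 0  ⇒  T = Σ mᵢcᵢTᵢ / Σ mᵢcᵢ
Σ mᵢcᵢ = 442.2×0.382 + 84.7×0.128 + 103.9×0.91 = 274.3110
Σ mᵢcᵢTᵢ = 168.9204×13.7 + 10.8416×64.6 + 94.549×98.1 = 12290
T = 12290 / 274.3110 = 44.80 °C

T_f = 44.8 °C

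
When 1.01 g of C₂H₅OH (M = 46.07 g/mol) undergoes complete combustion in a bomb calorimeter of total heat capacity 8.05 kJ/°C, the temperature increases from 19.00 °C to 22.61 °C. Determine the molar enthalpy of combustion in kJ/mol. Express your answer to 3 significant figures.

ΔT = 22.61 − 19.00 = 3.61 °C
q_cal = C_cal × ΔT = 8.05 × 3.61 = 29.0605 kJ
n = 1.01 / 46.07 = 0.02192 mol
q_rxn = −q_cal = -29.0605 kJ
ΔH = -29.0605 / 0.02192 = -1326 kJ/mol

ΔH = -1330 kJ/mol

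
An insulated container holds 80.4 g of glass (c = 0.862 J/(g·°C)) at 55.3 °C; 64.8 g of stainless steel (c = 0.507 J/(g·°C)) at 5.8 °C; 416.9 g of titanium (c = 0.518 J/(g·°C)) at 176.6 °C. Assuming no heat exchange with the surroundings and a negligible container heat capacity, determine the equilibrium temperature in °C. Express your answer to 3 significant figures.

T_f = 133 °C

Σ mᵢcᵢ(T − Tᵢ) = 0  ⇒  T = Σ mᵢcᵢTᵢ / Σ mᵢcᵢ
Σ mᵢcᵢ = 80.4×0.862 + 64.8×0.507 + 416.9×0.518 = 318.1126
Σ mᵢcᵢTᵢ = 69.3048×55.3 + 32.8536×5.8 + 215.9542×176.6 = 42161
T = 42161 / 318.1126 = 132.5 °C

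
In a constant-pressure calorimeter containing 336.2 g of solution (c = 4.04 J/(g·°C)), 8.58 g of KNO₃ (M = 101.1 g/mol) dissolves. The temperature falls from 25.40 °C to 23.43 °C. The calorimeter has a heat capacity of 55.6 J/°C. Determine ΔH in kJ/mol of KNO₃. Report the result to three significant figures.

ΔH = 32.8 kJ/mol

|ΔT| = |23.43 − 25.40| = 1.97 °C
|q_surr| = (336.2 × 4.04 + 55.6) × 1.97 = 1413.848 × 1.97 = 2785 J
n(KNO₃) = 8.58 / 101.1 = 0.08487 mol
Temperature fell, so q_rxn = +|q_surr| = 2.785 kJ
ΔH = q_rxn / n = 32.81 kJ/mol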